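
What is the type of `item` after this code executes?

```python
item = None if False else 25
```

Ternary: condition is False, else branch (25) taken → int

int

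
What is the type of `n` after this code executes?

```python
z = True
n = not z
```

'not' always returns bool

bool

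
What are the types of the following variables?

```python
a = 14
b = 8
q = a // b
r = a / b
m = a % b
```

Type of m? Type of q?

int % int returns int; int // int returns int

int, int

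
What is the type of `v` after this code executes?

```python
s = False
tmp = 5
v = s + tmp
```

bool + int returns int (False is 0, so 0 + 5 = 5)

int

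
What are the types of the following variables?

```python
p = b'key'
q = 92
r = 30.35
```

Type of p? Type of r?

p is bytes; r is float

bytes, float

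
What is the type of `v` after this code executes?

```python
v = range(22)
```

range() returns a range object

range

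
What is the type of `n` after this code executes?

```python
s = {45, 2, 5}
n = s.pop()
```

Popping from a set of ints returns int

int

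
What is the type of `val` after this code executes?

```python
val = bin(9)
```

bin() returns str representation

str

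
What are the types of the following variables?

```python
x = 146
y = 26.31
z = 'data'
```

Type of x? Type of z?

x is int; z is str

int, str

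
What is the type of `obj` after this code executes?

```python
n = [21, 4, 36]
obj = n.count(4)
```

list.count() returns int

int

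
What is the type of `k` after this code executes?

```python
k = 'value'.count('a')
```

str.count() returns int

int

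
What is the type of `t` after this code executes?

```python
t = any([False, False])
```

any() returns bool

bool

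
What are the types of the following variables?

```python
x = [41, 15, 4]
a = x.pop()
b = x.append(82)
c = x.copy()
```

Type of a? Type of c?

list.pop() returns the element (int); list.copy() returns list

int, list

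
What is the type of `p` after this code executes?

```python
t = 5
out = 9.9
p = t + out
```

int + float returns float (5 + 9.9 = 14.9)

float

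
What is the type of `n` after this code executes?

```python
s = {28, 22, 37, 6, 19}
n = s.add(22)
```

set.add() returns None (mutates in place)

NoneType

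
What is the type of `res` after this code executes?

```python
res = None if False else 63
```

Ternary: condition is False, else branch (63) taken → int

int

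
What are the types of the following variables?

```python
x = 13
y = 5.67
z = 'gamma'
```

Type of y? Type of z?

y is float; z is str

float, str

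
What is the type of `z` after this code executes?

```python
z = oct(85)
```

oct() returns str representation

str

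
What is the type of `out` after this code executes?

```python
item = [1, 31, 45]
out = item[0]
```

Indexing a list of ints returns int (item[0] = 1)

int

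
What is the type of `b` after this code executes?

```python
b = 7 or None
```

'or' returns first truthy value (7, int)

int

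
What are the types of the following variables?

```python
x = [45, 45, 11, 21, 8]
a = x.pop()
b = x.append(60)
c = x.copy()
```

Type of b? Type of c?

list.append() returns None; list.copy() returns list

NoneType, list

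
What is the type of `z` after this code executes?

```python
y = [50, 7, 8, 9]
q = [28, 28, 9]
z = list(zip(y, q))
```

list(zip(...)) returns a list of tuples

list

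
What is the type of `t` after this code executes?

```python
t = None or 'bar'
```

'or' with None returns the other value ('bar', str)

str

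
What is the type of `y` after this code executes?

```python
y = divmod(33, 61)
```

divmod() returns a tuple (quotient, remainder)

tuple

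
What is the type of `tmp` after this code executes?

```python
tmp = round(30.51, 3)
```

round() with ndigits arg returns float

float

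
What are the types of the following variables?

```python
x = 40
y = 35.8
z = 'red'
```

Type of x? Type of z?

x is int; z is str

int, str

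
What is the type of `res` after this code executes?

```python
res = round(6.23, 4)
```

round() with ndigits arg returns float

float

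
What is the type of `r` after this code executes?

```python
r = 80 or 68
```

'or' returns the first truthy value (80, which is int)

int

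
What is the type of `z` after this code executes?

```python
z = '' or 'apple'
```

'or' returns first truthy value ('apple', which is str)

str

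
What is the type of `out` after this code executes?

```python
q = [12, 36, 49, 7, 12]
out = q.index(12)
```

list.index() returns int

int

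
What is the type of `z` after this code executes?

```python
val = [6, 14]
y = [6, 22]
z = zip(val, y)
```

zip() returns a zip iterator object

zip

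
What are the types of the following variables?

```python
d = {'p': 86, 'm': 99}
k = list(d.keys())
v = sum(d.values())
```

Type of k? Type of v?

list(...) returns list; sum of int values returns int

list, int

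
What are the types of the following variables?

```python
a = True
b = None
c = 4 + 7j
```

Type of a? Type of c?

a is bool; c is complex

bool, complex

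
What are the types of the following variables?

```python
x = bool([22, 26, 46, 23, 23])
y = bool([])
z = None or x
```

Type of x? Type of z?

bool() returns bool; None or <bool> returns the bool

bool, bool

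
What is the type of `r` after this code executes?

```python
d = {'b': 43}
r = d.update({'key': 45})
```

dict.update() returns None

NoneType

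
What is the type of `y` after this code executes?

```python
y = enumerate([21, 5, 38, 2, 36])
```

enumerate() returns an enumerate iterator object

enumerate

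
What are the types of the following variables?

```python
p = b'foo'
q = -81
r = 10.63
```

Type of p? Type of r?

p is bytes; r is float

bytes, float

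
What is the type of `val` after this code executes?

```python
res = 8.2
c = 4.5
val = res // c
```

float // float returns float (floor division preserves float type)

float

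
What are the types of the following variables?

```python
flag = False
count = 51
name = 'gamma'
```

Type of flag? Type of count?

flag is bool; count is int

bool, int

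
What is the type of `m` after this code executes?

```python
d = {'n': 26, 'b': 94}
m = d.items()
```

dict.items() returns a dict_items view

dict_items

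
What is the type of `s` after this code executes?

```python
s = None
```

None has type NoneType

NoneType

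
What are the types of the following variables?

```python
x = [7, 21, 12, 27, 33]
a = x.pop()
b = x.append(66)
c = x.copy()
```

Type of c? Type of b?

list.copy() returns list; list.append() returns None

list, NoneType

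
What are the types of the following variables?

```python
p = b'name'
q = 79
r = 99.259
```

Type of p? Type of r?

p is bytes; r is float

bytes, float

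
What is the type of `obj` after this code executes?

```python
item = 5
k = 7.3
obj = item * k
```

int * float returns float (5 * 7.3 = 36.5)

float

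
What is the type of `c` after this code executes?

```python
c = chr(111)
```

chr() returns str (single character)

str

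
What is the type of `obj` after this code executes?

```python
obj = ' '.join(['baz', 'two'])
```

str.join() returns str

str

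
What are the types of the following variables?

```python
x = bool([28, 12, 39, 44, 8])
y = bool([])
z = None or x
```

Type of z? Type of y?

None or <bool> returns the bool; bool() returns bool

bool, bool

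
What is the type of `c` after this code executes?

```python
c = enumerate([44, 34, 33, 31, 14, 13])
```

enumerate() returns an enumerate iterator object

enumerate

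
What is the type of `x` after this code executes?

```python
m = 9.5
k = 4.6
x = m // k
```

float // float returns float (floor division preserves float type)

float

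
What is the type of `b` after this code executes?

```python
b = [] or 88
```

'or' returns first truthy value (88, which is int)

int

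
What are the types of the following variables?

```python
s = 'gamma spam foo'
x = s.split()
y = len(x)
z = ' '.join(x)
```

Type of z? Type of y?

str.join() returns str; len() returns int

str, int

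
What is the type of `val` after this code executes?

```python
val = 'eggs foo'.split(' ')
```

str.split() returns list

list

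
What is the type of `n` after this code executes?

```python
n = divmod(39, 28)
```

divmod() returns a tuple (quotient, remainder)

tuple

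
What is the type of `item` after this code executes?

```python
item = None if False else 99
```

Ternary: condition is False, else branch (99) taken → int

int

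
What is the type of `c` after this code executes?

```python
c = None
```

None has type NoneType

NoneType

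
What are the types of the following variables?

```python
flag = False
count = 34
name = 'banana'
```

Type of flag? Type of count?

flag is bool; count is int

bool, int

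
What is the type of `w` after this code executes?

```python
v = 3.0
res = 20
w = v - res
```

float - int returns float (3.0 - 20 = -17.0)

float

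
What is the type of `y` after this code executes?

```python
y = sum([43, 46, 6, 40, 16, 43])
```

sum() of ints returns int

int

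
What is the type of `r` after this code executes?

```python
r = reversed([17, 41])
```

reversed() on a list returns a list_reverseiterator

list_reverseiterator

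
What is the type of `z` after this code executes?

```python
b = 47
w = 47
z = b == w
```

Equality comparison returns bool

bool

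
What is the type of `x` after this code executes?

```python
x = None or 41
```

'or' with None returns the other value (41, int)

int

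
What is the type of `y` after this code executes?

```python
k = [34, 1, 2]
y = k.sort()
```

list.sort() returns None (sorts in place)

NoneType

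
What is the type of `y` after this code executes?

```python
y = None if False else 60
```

Ternary: condition is False, else branch (60) taken → int

int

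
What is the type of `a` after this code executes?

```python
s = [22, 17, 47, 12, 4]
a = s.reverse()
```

list.reverse() returns None

NoneType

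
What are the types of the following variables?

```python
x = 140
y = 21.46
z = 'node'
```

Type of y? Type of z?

y is float; z is str

float, str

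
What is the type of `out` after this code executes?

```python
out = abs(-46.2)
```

abs() of float returns float

float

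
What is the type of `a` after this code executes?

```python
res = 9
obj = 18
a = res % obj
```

int % int returns int (9 % 18 = 9)

int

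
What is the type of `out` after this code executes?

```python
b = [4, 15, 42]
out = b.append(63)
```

list.append() returns None (mutates in place)

NoneType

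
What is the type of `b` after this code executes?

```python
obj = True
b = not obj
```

'not' always returns bool

bool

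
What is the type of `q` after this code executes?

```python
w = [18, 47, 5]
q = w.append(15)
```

list.append() returns None (mutates in place)

NoneType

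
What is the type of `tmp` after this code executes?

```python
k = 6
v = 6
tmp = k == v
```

Equality comparison returns bool

bool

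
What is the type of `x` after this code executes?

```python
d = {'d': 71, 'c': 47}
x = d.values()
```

.values() returns a dict_values view object

dict_values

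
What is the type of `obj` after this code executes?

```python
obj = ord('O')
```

ord() returns int (Unicode code point)

int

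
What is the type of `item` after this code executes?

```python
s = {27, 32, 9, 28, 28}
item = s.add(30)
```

set.add() returns None (mutates in place)

NoneType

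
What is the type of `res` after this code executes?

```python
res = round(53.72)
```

round() with no ndigits arg returns int

int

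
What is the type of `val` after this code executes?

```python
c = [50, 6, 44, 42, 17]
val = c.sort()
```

list.sort() returns None (sorts in place)

NoneType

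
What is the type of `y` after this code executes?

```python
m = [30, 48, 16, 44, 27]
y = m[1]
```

Indexing a list of ints returns int (m[1] = 48)

int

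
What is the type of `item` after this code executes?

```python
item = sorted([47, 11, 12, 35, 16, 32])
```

sorted() always returns list

list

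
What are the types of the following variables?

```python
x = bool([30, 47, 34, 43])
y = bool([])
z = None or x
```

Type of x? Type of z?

bool() returns bool; None or <bool> returns the bool

bool, bool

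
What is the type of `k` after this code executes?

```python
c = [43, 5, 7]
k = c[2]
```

Indexing a list of ints returns int (c[2] = 7)

int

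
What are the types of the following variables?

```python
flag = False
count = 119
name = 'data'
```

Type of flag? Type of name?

flag is bool; name is str

bool, str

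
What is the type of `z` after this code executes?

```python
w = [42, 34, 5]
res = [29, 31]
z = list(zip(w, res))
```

list(zip(...)) returns a list of tuples

list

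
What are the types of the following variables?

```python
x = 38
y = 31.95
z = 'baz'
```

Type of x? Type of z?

x is int; z is str

int, str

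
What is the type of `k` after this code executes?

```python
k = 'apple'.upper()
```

str.upper() returns str

str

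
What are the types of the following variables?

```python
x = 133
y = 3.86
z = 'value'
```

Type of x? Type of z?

x is int; z is str

int, str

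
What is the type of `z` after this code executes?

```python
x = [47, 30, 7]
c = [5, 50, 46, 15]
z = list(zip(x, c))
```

list(zip(...)) returns a list of tuples

list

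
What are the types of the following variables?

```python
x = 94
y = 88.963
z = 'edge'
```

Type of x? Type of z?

x is int; z is str

int, str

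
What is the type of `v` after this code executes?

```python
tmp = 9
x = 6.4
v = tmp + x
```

int + float returns float (9 + 6.4 = 15.4)

float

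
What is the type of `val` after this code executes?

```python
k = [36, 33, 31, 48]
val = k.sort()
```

list.sort() returns None (sorts in place)

NoneType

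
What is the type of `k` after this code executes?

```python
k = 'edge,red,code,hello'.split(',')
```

str.split() returns list

list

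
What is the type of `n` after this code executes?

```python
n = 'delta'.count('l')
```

str.count() returns int

int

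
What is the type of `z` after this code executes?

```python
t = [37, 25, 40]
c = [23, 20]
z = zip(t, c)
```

zip() returns a zip iterator object

zip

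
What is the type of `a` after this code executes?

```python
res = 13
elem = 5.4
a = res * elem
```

int * float returns float (13 * 5.4 = 70.2)

float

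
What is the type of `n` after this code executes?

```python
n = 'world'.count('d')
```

str.count() returns int

int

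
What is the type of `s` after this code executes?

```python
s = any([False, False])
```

any() returns bool

bool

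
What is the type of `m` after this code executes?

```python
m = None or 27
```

'or' with None returns the other value (27, int)

int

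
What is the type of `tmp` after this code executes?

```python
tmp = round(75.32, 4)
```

round() with ndigits arg returns float

float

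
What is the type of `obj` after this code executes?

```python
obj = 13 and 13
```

'and' returns the last value when all truthy (13, which is int)

int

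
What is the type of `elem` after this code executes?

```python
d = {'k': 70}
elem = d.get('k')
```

dict.get() returns the value (int) when key is found

int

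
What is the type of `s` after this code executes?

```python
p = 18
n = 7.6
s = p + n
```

int + float returns float (18 + 7.6 = 25.6)

float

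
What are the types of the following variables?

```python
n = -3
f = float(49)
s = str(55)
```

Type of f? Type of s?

f is float; s is str

float, str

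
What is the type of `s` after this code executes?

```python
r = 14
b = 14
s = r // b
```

int // int returns int (14 // 14 = 1)

int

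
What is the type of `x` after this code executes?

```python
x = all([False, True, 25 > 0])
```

all() returns bool

bool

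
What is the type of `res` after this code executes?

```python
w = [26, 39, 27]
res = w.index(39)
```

list.index() returns int

int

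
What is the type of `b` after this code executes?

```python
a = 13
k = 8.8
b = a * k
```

int * float returns float (13 * 8.8 = 114.4)

float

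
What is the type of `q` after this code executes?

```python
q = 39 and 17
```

'and' returns the last value when all truthy (17, which is int)

int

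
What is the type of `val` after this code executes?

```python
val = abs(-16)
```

abs() of int returns int

int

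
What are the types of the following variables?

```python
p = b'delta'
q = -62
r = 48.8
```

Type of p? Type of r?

p is bytes; r is float

bytes, float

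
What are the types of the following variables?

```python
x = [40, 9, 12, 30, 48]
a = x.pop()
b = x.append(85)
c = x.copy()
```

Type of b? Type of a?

list.append() returns None; list.pop() returns the element (int)

NoneType, int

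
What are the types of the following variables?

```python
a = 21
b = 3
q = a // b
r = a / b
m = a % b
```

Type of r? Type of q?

int / int returns float; int // int returns int

float, int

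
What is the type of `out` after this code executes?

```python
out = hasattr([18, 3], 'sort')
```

hasattr() returns bool

bool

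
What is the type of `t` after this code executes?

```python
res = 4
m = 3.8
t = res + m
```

int + float returns float (4 + 3.8 = 7.8)

float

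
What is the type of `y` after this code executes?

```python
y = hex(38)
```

hex() returns str representation

str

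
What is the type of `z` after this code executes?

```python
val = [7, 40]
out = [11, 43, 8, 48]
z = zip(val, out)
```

zip() returns a zip iterator object

zip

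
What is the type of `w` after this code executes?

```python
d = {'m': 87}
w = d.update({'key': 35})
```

dict.update() returns None

NoneType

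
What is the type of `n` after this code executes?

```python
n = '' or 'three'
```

'or' returns first truthy value ('three', which is str)

str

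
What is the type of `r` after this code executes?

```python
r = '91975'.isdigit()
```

str.isdigit() returns bool

bool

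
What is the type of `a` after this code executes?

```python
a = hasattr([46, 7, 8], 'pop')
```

hasattr() returns bool

bool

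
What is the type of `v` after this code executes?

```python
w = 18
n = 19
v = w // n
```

int // int returns int (18 // 19 = 0)

int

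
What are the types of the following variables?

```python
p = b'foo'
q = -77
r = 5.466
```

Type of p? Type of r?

p is bytes; r is float

bytes, float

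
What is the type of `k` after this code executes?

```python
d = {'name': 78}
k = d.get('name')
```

dict.get() returns the value (int) when key is found

int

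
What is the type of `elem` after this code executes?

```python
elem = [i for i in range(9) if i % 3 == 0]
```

A list comprehension [...] produces a list

list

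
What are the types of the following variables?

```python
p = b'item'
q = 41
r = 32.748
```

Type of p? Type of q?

p is bytes; q is int

bytes, int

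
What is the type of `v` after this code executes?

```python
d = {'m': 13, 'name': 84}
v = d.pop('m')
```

dict.pop() returns the value (int)

int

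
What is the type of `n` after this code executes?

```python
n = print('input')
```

print() returns None

NoneType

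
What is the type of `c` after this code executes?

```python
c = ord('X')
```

ord() returns int (Unicode code point)

int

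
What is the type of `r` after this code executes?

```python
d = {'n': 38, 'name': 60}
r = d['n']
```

Accessing dict[str, int] with key 'n' returns int value 38

int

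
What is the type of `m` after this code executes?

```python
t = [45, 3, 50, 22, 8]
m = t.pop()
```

list.pop() returns the popped element (int here)

int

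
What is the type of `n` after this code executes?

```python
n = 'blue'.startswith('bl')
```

str.startswith() returns bool

bool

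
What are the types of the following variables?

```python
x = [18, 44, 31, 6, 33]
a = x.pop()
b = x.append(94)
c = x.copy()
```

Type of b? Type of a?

list.append() returns None; list.pop() returns the element (int)

NoneType, int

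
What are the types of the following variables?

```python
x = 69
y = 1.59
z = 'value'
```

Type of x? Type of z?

x is int; z is str

int, str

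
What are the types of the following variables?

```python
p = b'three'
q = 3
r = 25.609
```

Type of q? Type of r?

q is int; r is float

int, float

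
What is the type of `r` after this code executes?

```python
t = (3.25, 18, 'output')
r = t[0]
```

Index 0 of tuple is 3.25 which is float

float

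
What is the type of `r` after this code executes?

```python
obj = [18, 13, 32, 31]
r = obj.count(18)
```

list.count() returns int

int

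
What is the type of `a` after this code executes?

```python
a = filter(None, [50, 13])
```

filter() returns a filter iterator object

filter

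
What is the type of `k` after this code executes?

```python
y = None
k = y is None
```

'is' comparison returns bool

bool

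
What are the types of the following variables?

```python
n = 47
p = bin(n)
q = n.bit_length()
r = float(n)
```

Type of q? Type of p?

int.bit_length() returns int; bin() returns str

int, str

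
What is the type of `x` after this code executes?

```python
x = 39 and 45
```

'and' returns the last value when all truthy (45, which is int)

int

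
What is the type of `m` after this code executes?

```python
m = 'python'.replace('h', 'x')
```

str.replace() returns str

str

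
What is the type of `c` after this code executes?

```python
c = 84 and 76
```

'and' returns the last value when all truthy (76, which is int)

int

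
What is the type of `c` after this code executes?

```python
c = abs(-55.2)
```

abs() of float returns float

float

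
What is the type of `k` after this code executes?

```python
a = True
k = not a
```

'not' always returns bool

bool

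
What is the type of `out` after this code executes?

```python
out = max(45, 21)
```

max() of ints returns int

int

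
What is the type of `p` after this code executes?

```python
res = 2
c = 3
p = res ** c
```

int ** positive int returns int (2 ** 3 = 8)

int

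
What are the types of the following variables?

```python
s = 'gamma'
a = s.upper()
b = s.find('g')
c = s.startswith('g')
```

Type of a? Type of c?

str.upper() returns str; str.startswith() returns bool

str, bool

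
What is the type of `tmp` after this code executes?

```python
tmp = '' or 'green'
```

'or' returns first truthy value ('green', which is str)

str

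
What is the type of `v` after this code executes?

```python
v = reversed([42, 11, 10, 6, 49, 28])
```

reversed() on a list returns a list_reverseiterator

list_reverseiterator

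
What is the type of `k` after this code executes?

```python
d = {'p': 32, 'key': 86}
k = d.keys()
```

.keys() returns a dict_keys view object

dict_keys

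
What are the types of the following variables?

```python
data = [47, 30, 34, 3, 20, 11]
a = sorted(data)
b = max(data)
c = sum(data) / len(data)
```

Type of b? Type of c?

max of ints returns int; int / int returns float

int, float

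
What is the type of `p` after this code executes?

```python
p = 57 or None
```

'or' returns first truthy value (57, int)

int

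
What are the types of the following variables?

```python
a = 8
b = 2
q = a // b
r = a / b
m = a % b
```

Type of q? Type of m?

int // int returns int; int % int returns int

int, int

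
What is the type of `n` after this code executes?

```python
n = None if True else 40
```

Ternary: condition is True, if branch (None) taken → NoneType

NoneType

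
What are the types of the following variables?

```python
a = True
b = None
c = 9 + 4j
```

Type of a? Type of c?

a is bool; c is complex

bool, complex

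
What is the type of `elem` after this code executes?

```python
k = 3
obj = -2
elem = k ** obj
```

int ** negative int returns float

float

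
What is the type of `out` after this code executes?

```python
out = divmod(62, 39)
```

divmod() returns a tuple (quotient, remainder)

tuple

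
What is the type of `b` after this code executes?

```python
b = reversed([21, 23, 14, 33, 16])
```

reversed() on a list returns a list_reverseiterator

list_reverseiterator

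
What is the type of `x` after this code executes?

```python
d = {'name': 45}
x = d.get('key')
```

dict.get() returns None when key 'key' is not found and no default given

NoneType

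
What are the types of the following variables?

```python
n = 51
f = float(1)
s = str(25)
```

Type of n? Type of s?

n is int; s is str

int, str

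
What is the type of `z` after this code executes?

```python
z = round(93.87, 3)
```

round() with ndigits arg returns float

float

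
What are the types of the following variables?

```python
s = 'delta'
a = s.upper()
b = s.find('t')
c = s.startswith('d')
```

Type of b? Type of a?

str.find() returns int; str.upper() returns str

int, str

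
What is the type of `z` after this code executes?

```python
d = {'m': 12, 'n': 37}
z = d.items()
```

dict.items() returns a dict_items view

dict_items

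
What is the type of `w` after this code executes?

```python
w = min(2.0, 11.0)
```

min() of floats returns float

float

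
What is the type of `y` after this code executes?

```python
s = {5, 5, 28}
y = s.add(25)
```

set.add() returns None (mutates in place)

NoneType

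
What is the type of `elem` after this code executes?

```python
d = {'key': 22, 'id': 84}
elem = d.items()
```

dict.items() returns a dict_items view

dict_items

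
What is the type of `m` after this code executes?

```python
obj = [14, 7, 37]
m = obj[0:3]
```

Slicing a list always returns a list

list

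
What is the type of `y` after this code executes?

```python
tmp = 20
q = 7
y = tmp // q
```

int // int returns int (20 // 7 = 2)

int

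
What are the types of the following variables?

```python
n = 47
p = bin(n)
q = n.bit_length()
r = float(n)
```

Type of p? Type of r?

bin() returns str; float() returns float

str, float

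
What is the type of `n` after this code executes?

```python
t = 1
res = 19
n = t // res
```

int // int returns int (1 // 19 = 0)

int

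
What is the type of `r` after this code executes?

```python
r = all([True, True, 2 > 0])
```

all() returns bool

bool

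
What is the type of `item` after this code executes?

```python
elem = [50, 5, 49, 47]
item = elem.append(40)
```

list.append() returns None (mutates in place)

NoneType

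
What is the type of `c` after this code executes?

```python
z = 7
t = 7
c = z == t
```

Equality comparison returns bool

bool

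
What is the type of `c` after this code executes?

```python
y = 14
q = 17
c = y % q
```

int % int returns int (14 % 17 = 14)

int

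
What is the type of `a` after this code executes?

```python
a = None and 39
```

'and' returns first falsy value (None)

NoneType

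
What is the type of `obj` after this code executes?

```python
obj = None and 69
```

'and' returns first falsy value (None)

NoneType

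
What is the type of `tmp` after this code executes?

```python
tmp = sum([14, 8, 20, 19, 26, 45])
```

sum() of ints returns int

int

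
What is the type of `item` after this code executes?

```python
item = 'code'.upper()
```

str.upper() returns str

str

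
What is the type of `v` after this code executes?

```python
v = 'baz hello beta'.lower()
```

str.lower() returns str

str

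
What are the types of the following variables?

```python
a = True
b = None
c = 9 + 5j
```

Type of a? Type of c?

a is bool; c is complex

bool, complex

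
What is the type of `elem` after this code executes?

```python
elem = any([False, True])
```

any() returns bool

bool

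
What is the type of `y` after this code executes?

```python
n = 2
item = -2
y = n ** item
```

int ** negative int returns float

float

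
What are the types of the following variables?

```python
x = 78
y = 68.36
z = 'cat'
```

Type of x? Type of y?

x is int; y is float

int, float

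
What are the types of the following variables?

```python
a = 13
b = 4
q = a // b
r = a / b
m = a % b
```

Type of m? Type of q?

int % int returns int; int // int returns int

int, int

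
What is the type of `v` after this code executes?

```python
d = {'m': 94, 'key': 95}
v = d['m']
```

Accessing dict[str, int] with key 'm' returns int value 94

int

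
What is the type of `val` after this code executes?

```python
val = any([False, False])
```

any() returns bool

bool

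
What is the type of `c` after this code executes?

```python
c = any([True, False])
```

any() returns bool

bool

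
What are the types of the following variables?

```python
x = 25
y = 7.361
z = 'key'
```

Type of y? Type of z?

y is float; z is str

float, str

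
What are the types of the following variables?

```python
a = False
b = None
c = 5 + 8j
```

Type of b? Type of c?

b is NoneType; c is complex

NoneType, complex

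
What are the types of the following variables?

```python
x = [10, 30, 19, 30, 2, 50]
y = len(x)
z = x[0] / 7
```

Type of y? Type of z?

len() returns int; int / int returns float

int, float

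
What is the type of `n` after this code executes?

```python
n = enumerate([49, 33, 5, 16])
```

enumerate() returns an enumerate iterator object

enumerate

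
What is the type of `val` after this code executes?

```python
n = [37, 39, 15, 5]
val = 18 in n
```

'in' operator returns bool

bool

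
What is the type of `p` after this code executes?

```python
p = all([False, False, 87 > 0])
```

all() returns bool

bool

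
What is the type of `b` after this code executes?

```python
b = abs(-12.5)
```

abs() of float returns float

float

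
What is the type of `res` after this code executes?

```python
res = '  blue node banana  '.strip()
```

str.strip() returns str

str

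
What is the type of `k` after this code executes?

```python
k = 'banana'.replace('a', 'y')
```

str.replace() returns str

str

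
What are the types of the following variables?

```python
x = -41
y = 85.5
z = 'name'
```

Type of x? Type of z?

x is int; z is str

int, str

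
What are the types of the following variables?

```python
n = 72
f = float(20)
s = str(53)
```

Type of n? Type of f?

n is int; f is float

int, float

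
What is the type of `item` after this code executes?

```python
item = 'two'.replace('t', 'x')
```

str.replace() returns str

str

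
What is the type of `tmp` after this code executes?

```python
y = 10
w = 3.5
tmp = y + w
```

int + float returns float (10 + 3.5 = 13.5)

float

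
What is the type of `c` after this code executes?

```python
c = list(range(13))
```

list(range(...)) returns list

list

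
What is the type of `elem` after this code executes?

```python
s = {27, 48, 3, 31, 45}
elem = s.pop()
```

Popping from a set of ints returns int

int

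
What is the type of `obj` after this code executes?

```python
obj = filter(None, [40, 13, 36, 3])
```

filter() returns a filter iterator object

filter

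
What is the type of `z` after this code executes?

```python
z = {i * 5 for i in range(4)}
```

A set comprehension {expr for x in iterable} produces a set

set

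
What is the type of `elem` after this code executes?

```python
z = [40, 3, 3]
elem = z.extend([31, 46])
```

list.extend() returns None

NoneType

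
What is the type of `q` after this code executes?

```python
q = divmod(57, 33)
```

divmod() returns a tuple (quotient, remainder)

tuple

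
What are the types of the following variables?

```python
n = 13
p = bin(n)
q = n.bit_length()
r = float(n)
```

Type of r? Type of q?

float() returns float; int.bit_length() returns int

float, int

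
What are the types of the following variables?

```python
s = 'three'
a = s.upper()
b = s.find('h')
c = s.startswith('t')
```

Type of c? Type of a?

str.startswith() returns bool; str.upper() returns str

bool, str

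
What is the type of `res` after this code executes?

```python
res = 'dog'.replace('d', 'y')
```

str.replace() returns str

str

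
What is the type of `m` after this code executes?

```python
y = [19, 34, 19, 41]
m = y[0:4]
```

Slicing a list always returns a list

list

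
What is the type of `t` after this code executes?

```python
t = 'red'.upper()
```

str.upper() returns str

str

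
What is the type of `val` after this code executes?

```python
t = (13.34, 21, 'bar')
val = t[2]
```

Index 2 of tuple is 'bar' which is str

str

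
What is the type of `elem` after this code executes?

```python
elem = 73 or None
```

'or' returns first truthy value (73, int)

int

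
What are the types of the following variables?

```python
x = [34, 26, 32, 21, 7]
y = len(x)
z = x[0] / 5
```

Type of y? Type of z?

len() returns int; int / int returns float

int, float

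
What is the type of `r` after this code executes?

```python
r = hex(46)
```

hex() returns str representation

str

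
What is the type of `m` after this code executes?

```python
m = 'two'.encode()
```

str.encode() returns bytes

bytes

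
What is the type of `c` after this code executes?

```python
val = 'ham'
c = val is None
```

'is' comparison returns bool

bool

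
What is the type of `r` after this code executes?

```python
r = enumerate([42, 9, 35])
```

enumerate() returns an enumerate iterator object

enumerate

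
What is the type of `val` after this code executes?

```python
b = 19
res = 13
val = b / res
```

int / int always returns float in Python 3 (19 / 13 = 1.46154)

float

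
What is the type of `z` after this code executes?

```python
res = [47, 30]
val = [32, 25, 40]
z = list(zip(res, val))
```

list(zip(...)) returns a list of tuples

list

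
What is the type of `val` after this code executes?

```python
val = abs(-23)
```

abs() of int returns int

int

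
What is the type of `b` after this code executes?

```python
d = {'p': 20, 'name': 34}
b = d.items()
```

dict.items() returns a dict_items view

dict_items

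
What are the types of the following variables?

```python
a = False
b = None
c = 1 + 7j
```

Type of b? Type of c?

b is NoneType; c is complex

NoneType, complex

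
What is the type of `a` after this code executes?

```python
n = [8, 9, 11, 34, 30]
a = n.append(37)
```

list.append() returns None (mutates in place)

NoneType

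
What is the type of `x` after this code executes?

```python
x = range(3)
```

range() returns a range object

range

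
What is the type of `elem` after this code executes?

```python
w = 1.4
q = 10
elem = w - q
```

float - int returns float (1.4 - 10 = -8.6)

float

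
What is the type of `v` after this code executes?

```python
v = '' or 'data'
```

'or' returns first truthy value ('data', which is str)

str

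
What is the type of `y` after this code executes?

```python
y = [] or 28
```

'or' returns first truthy value (28, which is int)

int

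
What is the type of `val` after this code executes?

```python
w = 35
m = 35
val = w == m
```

Equality comparison returns bool

bool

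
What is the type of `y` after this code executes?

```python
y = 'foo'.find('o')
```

str.find() returns int (index, or -1)

int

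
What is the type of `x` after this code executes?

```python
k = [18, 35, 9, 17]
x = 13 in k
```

'in' operator returns bool

bool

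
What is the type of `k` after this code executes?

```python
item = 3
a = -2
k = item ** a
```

int ** negative int returns float

float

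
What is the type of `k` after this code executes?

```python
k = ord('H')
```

ord() returns int (Unicode code point)

int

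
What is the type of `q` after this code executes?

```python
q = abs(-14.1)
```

abs() of float returns float

float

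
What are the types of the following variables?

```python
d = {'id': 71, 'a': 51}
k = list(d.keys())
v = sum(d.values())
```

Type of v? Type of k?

sum of int values returns int; list(...) returns list

int, list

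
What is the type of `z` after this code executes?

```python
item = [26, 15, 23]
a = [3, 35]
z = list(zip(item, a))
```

list(zip(...)) returns a list of tuples

list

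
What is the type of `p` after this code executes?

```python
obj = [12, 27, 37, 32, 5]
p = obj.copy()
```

list.copy() returns list

list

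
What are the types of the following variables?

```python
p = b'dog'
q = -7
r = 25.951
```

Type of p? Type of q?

p is bytes; q is int

bytes, int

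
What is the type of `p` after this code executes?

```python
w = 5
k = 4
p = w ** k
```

int ** positive int returns int (5 ** 4 = 625)

int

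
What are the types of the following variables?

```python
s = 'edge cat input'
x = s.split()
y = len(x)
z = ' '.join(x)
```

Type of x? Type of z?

str.split() returns list; str.join() returns str

list, str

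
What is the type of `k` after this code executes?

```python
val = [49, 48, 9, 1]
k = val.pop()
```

list.pop() returns the popped element (int here)

int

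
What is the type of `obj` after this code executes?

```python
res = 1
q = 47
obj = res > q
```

Comparison operators return bool

bool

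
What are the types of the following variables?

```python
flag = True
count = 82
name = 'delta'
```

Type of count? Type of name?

count is int; name is str

int, str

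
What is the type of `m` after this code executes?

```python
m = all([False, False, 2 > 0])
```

all() returns bool

bool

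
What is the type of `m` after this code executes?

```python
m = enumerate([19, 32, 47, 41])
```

enumerate() returns an enumerate iterator object

enumerate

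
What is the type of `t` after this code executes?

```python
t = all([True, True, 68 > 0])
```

all() returns bool

bool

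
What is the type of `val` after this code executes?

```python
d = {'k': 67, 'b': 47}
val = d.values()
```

.values() returns a dict_values view object

dict_values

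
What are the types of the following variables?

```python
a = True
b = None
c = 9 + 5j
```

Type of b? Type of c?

b is NoneType; c is complex

NoneType, complex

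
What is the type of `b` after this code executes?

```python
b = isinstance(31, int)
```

isinstance() returns bool

bool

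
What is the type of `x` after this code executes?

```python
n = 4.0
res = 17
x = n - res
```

float - int returns float (4.0 - 17 = -13.0)

float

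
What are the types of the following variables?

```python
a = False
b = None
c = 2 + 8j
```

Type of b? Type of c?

b is NoneType; c is complex

NoneType, complex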